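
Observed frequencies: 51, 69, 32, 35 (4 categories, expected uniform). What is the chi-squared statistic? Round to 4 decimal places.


chi2 = sum((O-E)^2/E), E = total/4
total = 187, E = 187/4 = 46.75
(51 - 46.75)^2 / 46.75 = 18.0625 / 46.75 = 17/44 ≈ 0.386364
(69 - 46.75)^2 / 46.75 = 495.0625 / 46.75 = 7921/748 ≈ 10.589572
(32 - 46.75)^2 / 46.75 = 217.5625 / 46.75 = 3481/748 ≈ 4.653743
(35 - 46.75)^2 / 46.75 = 138.0625 / 46.75 = 2209/748 ≈ 2.953209
chi2 = 3475/187 ≈ 18.582888

18.5829


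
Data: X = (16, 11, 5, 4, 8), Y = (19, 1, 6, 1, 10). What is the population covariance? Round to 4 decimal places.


Cov = (1/n)*sum((xi-xbar)(yi-ybar))
n = 5, xbar = 44/5 = 8.8, ybar = 37/5 = 7.4
sum((xi-xbar)(yi-ybar)) = 103.4
Cov = 103.4 / 5 = 20.68

20.6800


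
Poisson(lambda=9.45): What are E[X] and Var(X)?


E[X] = Var(X) = lambda = 9.45

9.45, 9.45


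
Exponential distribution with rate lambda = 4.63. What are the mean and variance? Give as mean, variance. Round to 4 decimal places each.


mean = 1/lam, var = 1/lam^2
mean = 1 / 4.63 = 100/463 ≈ 0.215983
lam^2 = 4.63^2 = 21.4369
var = 1 / 21.4369 ≈ 0.046649

0.2160, 0.0466


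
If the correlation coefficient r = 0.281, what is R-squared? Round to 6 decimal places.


R^2 = r^2 = (0.281)^2 = 0.078961

0.078961


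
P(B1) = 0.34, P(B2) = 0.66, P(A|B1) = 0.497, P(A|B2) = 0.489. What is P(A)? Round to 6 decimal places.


P(A) = P(A|B1)*P(B1) + P(A|B2)*P(B2)
P(A|B1)*P(B1) = 0.497 * 0.34 = 0.16898
P(A|B2)*P(B2) = 0.489 * 0.66 = 0.32274
P(A) = 0.16898 + 0.32274 = 0.49172

0.491720


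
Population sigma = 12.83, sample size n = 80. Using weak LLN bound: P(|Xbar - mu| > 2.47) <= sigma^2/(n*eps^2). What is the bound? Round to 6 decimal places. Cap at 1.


bound = min(1, sigma^2/(n*eps^2))
sigma^2 = 12.83^2 = 164.6089
n*eps^2 = 80 * 2.47^2 = 80 * 6.1009 = 488.072
sigma^2/(n*eps^2) = 164.6089 / 488.072 ≈ 0.33726356

0.337264


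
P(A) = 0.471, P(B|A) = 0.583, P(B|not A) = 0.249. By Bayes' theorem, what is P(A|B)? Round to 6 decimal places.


P(A|B) = P(B|A)*P(A) / P(B), P(B) = P(B|A)*P(A) + P(B|not A)*P(not A)
P(B|A)*P(A) = 0.583 * 0.471 = 0.274593
P(B|not A)*P(not A) = 0.249 * 0.529 = 0.131721
P(B) = 0.274593 + 0.131721 = 0.406314
P(A|B) = 0.274593 / 0.406314 ≈ 0.67581476

0.675815


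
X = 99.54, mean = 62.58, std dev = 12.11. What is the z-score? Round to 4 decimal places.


z = (X - mu) / sigma
X - mu = 99.54 - 62.58 = 36.96
z = 36.96 / 12.11 = 528/173 ≈ 3.052023

3.0520


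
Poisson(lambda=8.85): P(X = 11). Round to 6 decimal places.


P = e^(-lam) * lam^k / k!
e^(-8.85) ≈ 0.0001433817
lam^k = 8.85^11 ≈ 26084107276.953001
k! = 11! = 39916800
P = 0.0001433817 * 26084107276.953001 / 39916800 ≈ 0.093694

0.093694


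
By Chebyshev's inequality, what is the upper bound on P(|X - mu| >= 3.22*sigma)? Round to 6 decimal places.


P <= 1/k^2
k^2 = 3.22^2 = 10.3684
1/k^2 = 1 / 10.3684 ≈ 0.09644690

0.096447


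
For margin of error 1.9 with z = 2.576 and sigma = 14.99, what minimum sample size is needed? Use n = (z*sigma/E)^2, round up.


z*sigma/E = 2.576 * 14.99 / 1.9 ≈ 20.323284
(z*sigma/E)^2 ≈ 413.035881
round up: n = 414

414


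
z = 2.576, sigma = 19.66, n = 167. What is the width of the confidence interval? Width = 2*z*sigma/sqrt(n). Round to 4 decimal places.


width = 2*z*sigma/sqrt(n)
2*z*sigma = 2 * 2.576 * 19.66 = 101.28832
sqrt(167) ≈ 12.922848
width = 101.28832 / 12.922848 ≈ 7.837926

7.8379


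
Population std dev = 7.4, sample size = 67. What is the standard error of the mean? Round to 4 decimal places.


SE = sigma / sqrt(n)
sqrt(67) ≈ 8.185353
SE = 7.4 / 8.185353 ≈ 0.904054

0.9041


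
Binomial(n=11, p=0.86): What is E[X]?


E[X] = n*p = 11 * 0.86 = 9.46

9.46


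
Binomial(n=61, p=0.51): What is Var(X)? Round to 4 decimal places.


Var = n*p*(1-p) = 61 * 0.51 * 0.49 = 15.2439

15.2439


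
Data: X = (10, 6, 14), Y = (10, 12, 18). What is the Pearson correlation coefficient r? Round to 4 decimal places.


r = sum((xi-xbar)(yi-ybar)) / sqrt(sum((xi-xbar)^2) * sum((yi-ybar)^2))
n = 3, xbar = 30/3 = 10, ybar = 40/3 ≈ 13.333333
Sxy = sum((xi-xbar)(yi-ybar)) = 24
Sxx = sum((xi-xbar)^2) = 32
Syy = sum((yi-ybar)^2) = 104/3 ≈ 34.666667
sqrt(Sxx*Syy) ≈ 33.306656
r = Sxy / sqrt(Sxx*Syy) = 24 / 33.306656 ≈ 0.720577

0.7206


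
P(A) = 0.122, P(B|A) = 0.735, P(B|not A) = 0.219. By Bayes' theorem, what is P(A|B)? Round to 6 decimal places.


P(A|B) = P(B|A)*P(A) / P(B), P(B) = P(B|A)*P(A) + P(B|not A)*P(not A)
P(B|A)*P(A) = 0.735 * 0.122 = 0.08967
P(B|not A)*P(not A) = 0.219 * 0.878 = 0.192282
P(B) = 0.08967 + 0.192282 = 0.281952
P(A|B) = 0.08967 / 0.281952 ≈ 0.31803286

0.318033


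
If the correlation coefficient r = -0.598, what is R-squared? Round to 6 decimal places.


R^2 = r^2 = (-0.598)^2 = 0.357604

0.357604


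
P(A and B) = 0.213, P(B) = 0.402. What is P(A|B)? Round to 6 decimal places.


P(A|B) = P(A and B) / P(B) = 0.213 / 0.402 = 71/134 ≈ 0.52985075

0.529851


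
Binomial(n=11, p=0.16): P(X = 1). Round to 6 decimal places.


P = C(n,k) * p^k * (1-p)^(n-k)
C(11,1) = 11
p^k = 0.16^1 = 0.16
(1-p)^(n-k) = 0.84^10 ≈ 0.1749012
P = 11 * 0.16 * 0.1749012 ≈ 0.307826

0.307826


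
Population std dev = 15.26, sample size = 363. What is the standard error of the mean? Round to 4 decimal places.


SE = sigma / sqrt(n)
sqrt(363) ≈ 19.052559
SE = 15.26 / 19.052559 ≈ 0.800942

0.8009


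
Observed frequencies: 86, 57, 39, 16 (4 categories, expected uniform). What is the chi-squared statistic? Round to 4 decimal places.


chi2 = sum((O-E)^2/E), E = total/4
total = 198, E = 198/4 = 49.5
(86 - 49.5)^2 / 49.5 = 1332.25 / 49.5 = 5329/198 ≈ 26.914141
(57 - 49.5)^2 / 49.5 = 56.25 / 49.5 = 25/22 ≈ 1.136364
(39 - 49.5)^2 / 49.5 = 110.25 / 49.5 = 49/22 ≈ 2.227273
(16 - 49.5)^2 / 49.5 = 1122.25 / 49.5 = 4489/198 ≈ 22.671717
chi2 = 5242/99 ≈ 52.949495

52.9495


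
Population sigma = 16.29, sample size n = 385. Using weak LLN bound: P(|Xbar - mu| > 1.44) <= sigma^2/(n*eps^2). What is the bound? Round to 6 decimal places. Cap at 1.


bound = min(1, sigma^2/(n*eps^2))
sigma^2 = 16.29^2 = 265.3641
n*eps^2 = 385 * 1.44^2 = 385 * 2.0736 = 798.336
sigma^2/(n*eps^2) = 265.3641 / 798.336 ≈ 0.33239651

0.332397


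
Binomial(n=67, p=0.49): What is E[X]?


E[X] = n*p = 67 * 0.49 = 32.83

32.83


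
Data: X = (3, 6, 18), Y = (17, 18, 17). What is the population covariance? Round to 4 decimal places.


Cov = (1/n)*sum((xi-xbar)(yi-ybar))
n = 3, xbar = 27/3 = 9, ybar = 52/3 ≈ 17.333333
sum((xi-xbar)(yi-ybar)) = -3
Cov = -3 / 3 = -1

-1.0000


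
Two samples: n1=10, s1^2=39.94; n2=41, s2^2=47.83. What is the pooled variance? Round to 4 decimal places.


sp^2 = ((n1-1)*s1^2 + (n2-1)*s2^2)/(n1+n2-2)
(n1-1)*s1^2 = 9 * 39.94 = 359.46
(n2-1)*s2^2 = 40 * 47.83 = 1913.2
numerator = 359.46 + 1913.2 = 2272.66
n1+n2-2 = 49
sp^2 = 2272.66 / 49 = 113633/2450 ≈ 46.380816

46.3808


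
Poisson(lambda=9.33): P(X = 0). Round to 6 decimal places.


P = e^(-lam) * lam^k / k!
e^(-9.33) ≈ 0.00008872224
lam^k = 9.33^0 = 1
k! = 0! = 1
P = 0.00008872224 * 1 / 1 ≈ 0.000089

0.000089


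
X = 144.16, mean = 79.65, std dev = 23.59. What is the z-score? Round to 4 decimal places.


z = (X - mu) / sigma
X - mu = 144.16 - 79.65 = 64.51
z = 64.51 / 23.59 = 6451/2359 ≈ 2.734633

2.7346


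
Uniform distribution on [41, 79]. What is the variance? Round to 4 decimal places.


Var = (b-a)^2 / 12
(b-a)^2 = (79 - 41)^2 = 1444
Var = 1444/12 ≈ 120.333333

120.3333


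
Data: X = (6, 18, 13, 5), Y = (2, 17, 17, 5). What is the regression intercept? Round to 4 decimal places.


a = ybar - b*xbar, where b = sum((xi-xbar)(yi-ybar)) / sum((xi-xbar)^2)
n = 4, xbar = 42/4 = 10.5, ybar = 41/4 = 10.25
Sxy = sum((xi-xbar)(yi-ybar)) = 133.5
Sxx = sum((xi-xbar)^2) = 113
b = Sxy / Sxx = 267/226 ≈ 1.181416
a = 10.25 - 1.181416 * 10.5 = -487/226 ≈ -2.154867

-2.1549


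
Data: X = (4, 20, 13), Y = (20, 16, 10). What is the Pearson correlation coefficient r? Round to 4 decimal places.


r = sum((xi-xbar)(yi-ybar)) / sqrt(sum((xi-xbar)^2) * sum((yi-ybar)^2))
n = 3, xbar = 37/3 ≈ 12.333333, ybar = 46/3 ≈ 15.333333
Sxy = sum((xi-xbar)(yi-ybar)) = -112/3 ≈ -37.333333
Sxx = sum((xi-xbar)^2) = 386/3 ≈ 128.666667
Syy = sum((yi-ybar)^2) = 152/3 ≈ 50.666667
sqrt(Sxx*Syy) ≈ 80.741013
r = Sxy / sqrt(Sxx*Syy) = -37.333333 / 80.741013 ≈ -0.462384

-0.4624


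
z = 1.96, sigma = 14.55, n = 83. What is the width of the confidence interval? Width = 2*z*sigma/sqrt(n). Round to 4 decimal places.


width = 2*z*sigma/sqrt(n)
2*z*sigma = 2 * 1.96 * 14.55 = 57.036
sqrt(83) ≈ 9.110434
width = 57.036 / 9.110434 ≈ 6.260514

6.2605


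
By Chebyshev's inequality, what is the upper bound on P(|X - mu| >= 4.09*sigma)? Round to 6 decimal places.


P <= 1/k^2
k^2 = 4.09^2 = 16.7281
1/k^2 = 1 / 16.7281 ≈ 0.05977965

0.059780


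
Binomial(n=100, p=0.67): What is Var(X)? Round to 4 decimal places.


Var = n*p*(1-p) = 100 * 0.67 * 0.33 = 22.11

22.1100


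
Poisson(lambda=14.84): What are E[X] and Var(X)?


E[X] = Var(X) = lambda = 14.84

14.84, 14.84


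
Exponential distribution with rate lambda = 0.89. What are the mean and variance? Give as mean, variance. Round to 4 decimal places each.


mean = 1/lam, var = 1/lam^2
mean = 1 / 0.89 = 100/89 ≈ 1.123596
lam^2 = 0.89^2 = 0.7921
var = 1 / 0.7921 = 10000/7921 ≈ 1.262467

1.1236, 1.2625


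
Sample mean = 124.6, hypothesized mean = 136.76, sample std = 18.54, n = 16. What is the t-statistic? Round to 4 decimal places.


t = (xbar - mu0) / (s/sqrt(n))
xbar - mu0 = 124.6 - 136.76 = -12.16
sqrt(16) = 4
s/sqrt(n) = 18.54 / 4 = 4.635
t = -12.16 / 4.635 = -2432/927 ≈ -2.623517

-2.6235


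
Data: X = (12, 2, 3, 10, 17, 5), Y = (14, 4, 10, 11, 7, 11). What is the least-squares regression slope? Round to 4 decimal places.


b = sum((xi-xbar)(yi-ybar)) / sum((xi-xbar)^2)
n = 6, xbar = 49/6 ≈ 8.166667, ybar = 57/6 = 9.5
Sxy = sum((xi-xbar)(yi-ybar)) = 24.5
Sxx = sum((xi-xbar)^2) = 1025/6 ≈ 170.833333
b = Sxy / Sxx = 147/1025 ≈ 0.143415

0.1434


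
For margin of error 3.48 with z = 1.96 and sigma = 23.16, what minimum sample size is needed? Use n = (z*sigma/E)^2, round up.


z*sigma/E = 1.96 * 23.16 / 3.48 = 9457/725 ≈ 13.044138
(z*sigma/E)^2 ≈ 170.149534
round up: n = 171

171


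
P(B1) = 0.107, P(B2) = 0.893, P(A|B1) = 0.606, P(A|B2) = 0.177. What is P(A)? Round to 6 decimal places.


P(A) = P(A|B1)*P(B1) + P(A|B2)*P(B2)
P(A|B1)*P(B1) = 0.606 * 0.107 = 0.064842
P(A|B2)*P(B2) = 0.177 * 0.893 = 0.158061
P(A) = 0.064842 + 0.158061 = 0.222903

0.222903


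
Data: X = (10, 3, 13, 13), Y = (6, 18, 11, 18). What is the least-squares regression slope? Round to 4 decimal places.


b = sum((xi-xbar)(yi-ybar)) / sum((xi-xbar)^2)
n = 4, xbar = 39/4 = 9.75, ybar = 53/4 = 13.25
Sxy = sum((xi-xbar)(yi-ybar)) = -25.75
Sxx = sum((xi-xbar)^2) = 66.75
b = Sxy / Sxx = -103/267 ≈ -0.385768

-0.3858


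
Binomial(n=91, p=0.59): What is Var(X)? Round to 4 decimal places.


Var = n*p*(1-p) = 91 * 0.59 * 0.41 = 22.0129

22.0129


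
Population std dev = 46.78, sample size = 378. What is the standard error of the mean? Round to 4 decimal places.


SE = sigma / sqrt(n)
sqrt(378) ≈ 19.442222
SE = 46.78 / 19.442222 ≈ 2.406104

2.4061


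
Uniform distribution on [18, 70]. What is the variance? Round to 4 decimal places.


Var = (b-a)^2 / 12
(b-a)^2 = (70 - 18)^2 = 2704
Var = 2704/12 ≈ 225.333333

225.3333


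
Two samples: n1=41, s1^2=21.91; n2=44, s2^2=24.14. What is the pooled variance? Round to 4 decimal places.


sp^2 = ((n1-1)*s1^2 + (n2-1)*s2^2)/(n1+n2-2)
(n1-1)*s1^2 = 40 * 21.91 = 876.4
(n2-1)*s2^2 = 43 * 24.14 = 1038.02
numerator = 876.4 + 1038.02 = 1914.42
n1+n2-2 = 83
sp^2 = 1914.42 / 83 = 95721/4150 ≈ 23.065301

23.0653


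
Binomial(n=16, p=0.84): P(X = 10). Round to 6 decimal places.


P = C(n,k) * p^k * (1-p)^(n-k)
C(16,10) = 8008
p^k = 0.84^10 ≈ 0.1749012
(1-p)^(n-k) = 0.16^6 ≈ 0.00001677722
P = 8008 * 0.1749012 * 0.00001677722 ≈ 0.023498

0.023498


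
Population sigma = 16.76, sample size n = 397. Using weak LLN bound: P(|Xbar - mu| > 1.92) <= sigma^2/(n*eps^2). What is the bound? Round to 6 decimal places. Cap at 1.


bound = min(1, sigma^2/(n*eps^2))
sigma^2 = 16.76^2 = 280.8976
n*eps^2 = 397 * 1.92^2 = 397 * 3.6864 = 1463.5008
sigma^2/(n*eps^2) = 280.8976 / 1463.5008 ≈ 0.19193539

0.191935


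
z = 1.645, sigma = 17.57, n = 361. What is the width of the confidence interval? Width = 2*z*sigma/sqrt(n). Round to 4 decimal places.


width = 2*z*sigma/sqrt(n)
2*z*sigma = 2 * 1.645 * 17.57 = 57.8053
sqrt(361) = 19
width = 57.8053 / 19 ≈ 3.042384

3.0424


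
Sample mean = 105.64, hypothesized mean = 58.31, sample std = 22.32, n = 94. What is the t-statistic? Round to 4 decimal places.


t = (xbar - mu0) / (s/sqrt(n))
xbar - mu0 = 105.64 - 58.31 = 47.33
sqrt(94) ≈ 9.69535971
s/sqrt(n) = 22.32 / 9.69535971 ≈ 2.30213222
t = 47.33 / 2.30213222 ≈ 20.559201

20.5592


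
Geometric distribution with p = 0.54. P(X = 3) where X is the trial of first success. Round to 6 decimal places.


P = (1-p)^(k-1) * p
(1-p)^(k-1) = 0.46^2 = 0.2116
P = 0.2116 * 0.54 = 0.114264

0.114264


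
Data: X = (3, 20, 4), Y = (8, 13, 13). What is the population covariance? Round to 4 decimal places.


Cov = (1/n)*sum((xi-xbar)(yi-ybar))
n = 3, xbar = 27/3 = 9, ybar = 34/3 ≈ 11.333333
sum((xi-xbar)(yi-ybar)) = 30
Cov = 30 / 3 = 10

10.0000


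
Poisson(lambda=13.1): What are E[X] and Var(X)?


E[X] = Var(X) = lambda = 13.1

13.1, 13.1


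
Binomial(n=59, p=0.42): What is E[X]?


E[X] = n*p = 59 * 0.42 = 24.78

24.78


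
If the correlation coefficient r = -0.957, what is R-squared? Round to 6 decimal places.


R^2 = r^2 = (-0.957)^2 = 0.915849

0.915849


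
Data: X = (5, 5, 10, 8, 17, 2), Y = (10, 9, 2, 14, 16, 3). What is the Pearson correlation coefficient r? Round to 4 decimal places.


r = sum((xi-xbar)(yi-ybar)) / sqrt(sum((xi-xbar)^2) * sum((yi-ybar)^2))
n = 6, xbar = 47/6 ≈ 7.833333, ybar = 54/6 = 9
Sxy = sum((xi-xbar)(yi-ybar)) = 82
Sxx = sum((xi-xbar)^2) = 833/6 ≈ 138.833333
Syy = sum((yi-ybar)^2) = 160
sqrt(Sxx*Syy) ≈ 149.041381
r = Sxy / sqrt(Sxx*Syy) = 82 / 149.041381 ≈ 0.550183

0.5502


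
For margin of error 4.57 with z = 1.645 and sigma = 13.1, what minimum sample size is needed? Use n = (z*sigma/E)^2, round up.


z*sigma/E = 1.645 * 13.1 / 4.57 = 43099/9140 ≈ 4.715427
(z*sigma/E)^2 ≈ 22.235249
round up: n = 23

23


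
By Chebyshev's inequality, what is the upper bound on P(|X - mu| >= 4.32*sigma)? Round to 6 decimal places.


P <= 1/k^2
k^2 = 4.32^2 = 18.6624
1/k^2 = 1 / 18.6624 ≈ 0.05358368

0.053584


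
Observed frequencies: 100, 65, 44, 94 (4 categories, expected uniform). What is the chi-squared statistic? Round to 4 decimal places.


chi2 = sum((O-E)^2/E), E = total/4
total = 303, E = 303/4 = 75.75
(100 - 75.75)^2 / 75.75 = 588.0625 / 75.75 = 9409/1212 ≈ 7.763201
(65 - 75.75)^2 / 75.75 = 115.5625 / 75.75 = 1849/1212 ≈ 1.525578
(44 - 75.75)^2 / 75.75 = 1008.0625 / 75.75 = 16129/1212 ≈ 13.307756
(94 - 75.75)^2 / 75.75 = 333.0625 / 75.75 = 5329/1212 ≈ 4.396865
chi2 = 8179/303 ≈ 26.993399

26.9934


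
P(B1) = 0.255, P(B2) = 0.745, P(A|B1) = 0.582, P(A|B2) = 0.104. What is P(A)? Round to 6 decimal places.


P(A) = P(A|B1)*P(B1) + P(A|B2)*P(B2)
P(A|B1)*P(B1) = 0.582 * 0.255 = 0.14841
P(A|B2)*P(B2) = 0.104 * 0.745 = 0.07748
P(A) = 0.14841 + 0.07748 = 0.22589

0.225890


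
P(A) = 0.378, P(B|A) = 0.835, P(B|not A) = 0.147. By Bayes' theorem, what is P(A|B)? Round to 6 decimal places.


P(A|B) = P(B|A)*P(A) / P(B), P(B) = P(B|A)*P(A) + P(B|not A)*P(not A)
P(B|A)*P(A) = 0.835 * 0.378 = 0.31563
P(B|not A)*P(not A) = 0.147 * 0.622 = 0.091434
P(B) = 0.31563 + 0.091434 = 0.407064
P(A|B) = 0.31563 / 0.407064 = 7515/9692 ≈ 0.77538176

0.775382


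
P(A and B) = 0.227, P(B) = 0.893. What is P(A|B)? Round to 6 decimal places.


P(A|B) = P(A and B) / P(B) = 0.227 / 0.893 = 227/893 ≈ 0.25419933

0.254199


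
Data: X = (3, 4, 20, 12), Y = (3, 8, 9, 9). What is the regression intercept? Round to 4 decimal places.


a = ybar - b*xbar, where b = sum((xi-xbar)(yi-ybar)) / sum((xi-xbar)^2)
n = 4, xbar = 39/4 = 9.75, ybar = 29/4 = 7.25
Sxy = sum((xi-xbar)(yi-ybar)) = 46.25
Sxx = sum((xi-xbar)^2) = 188.75
b = Sxy / Sxx = 37/151 ≈ 0.245033
a = 7.25 - 0.245033 * 9.75 = 734/151 ≈ 4.860927

4.8609


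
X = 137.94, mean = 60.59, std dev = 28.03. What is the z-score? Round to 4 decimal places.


z = (X - mu) / sigma
X - mu = 137.94 - 60.59 = 77.35
z = 77.35 / 28.03 = 7735/2803 ≈ 2.759543

2.7595


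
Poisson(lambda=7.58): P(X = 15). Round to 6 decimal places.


P = e^(-lam) * lam^k / k!
e^(-7.58) ≈ 0.0005105612
lam^k = 7.58^15 ≈ 15668884688545.778416
k! = 15! = 1307674368000
P = 0.0005105612 * 15668884688545.778416 / 1307674368000 ≈ 0.006118

0.006118


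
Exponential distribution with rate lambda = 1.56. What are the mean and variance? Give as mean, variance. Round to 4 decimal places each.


mean = 1/lam, var = 1/lam^2
mean = 1 / 1.56 = 25/39 ≈ 0.641026
lam^2 = 1.56^2 = 2.4336
var = 1 / 2.4336 = 625/1521 ≈ 0.410914

0.6410, 0.4109


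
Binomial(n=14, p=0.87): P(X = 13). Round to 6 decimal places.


P = C(n,k) * p^k * (1-p)^(n-k)
C(14,13) = 14
p^k = 0.87^13 ≈ 0.1635876
(1-p)^(n-k) = 0.13^1 = 0.13
P = 14 * 0.1635876 * 0.13 ≈ 0.297729

0.297729


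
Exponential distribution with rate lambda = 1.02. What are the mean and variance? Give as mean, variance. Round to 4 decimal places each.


mean = 1/lam, var = 1/lam^2
mean = 1 / 1.02 = 50/51 ≈ 0.980392
lam^2 = 1.02^2 = 1.0404
var = 1 / 1.0404 = 2500/2601 ≈ 0.961169

0.9804, 0.9612


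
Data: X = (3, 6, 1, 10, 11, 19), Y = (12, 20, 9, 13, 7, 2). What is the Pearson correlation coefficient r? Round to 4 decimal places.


r = sum((xi-xbar)(yi-ybar)) / sqrt(sum((xi-xbar)^2) * sum((yi-ybar)^2))
n = 6, xbar = 50/6 = 25/3 ≈ 8.333333, ybar = 63/6 = 10.5
Sxy = sum((xi-xbar)(yi-ybar)) = -115
Sxx = sum((xi-xbar)^2) = 634/3 ≈ 211.333333
Syy = sum((yi-ybar)^2) = 185.5
sqrt(Sxx*Syy) ≈ 197.995791
r = Sxy / sqrt(Sxx*Syy) = -115 / 197.995791 ≈ -0.580820

-0.5808


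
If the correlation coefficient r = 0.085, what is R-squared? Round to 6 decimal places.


R^2 = r^2 = (0.085)^2 = 0.007225

0.007225


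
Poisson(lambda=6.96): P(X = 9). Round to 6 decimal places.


P = e^(-lam) * lam^k / k!
e^(-6.96) ≈ 0.0009490966
lam^k = 6.96^9 ≈ 38325087.626181
k! = 9! = 362880
P = 0.0009490966 * 38325087.626181 / 362880 ≈ 0.100238

0.100238


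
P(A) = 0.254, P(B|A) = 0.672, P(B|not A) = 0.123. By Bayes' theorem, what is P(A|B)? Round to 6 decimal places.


P(A|B) = P(B|A)*P(A) / P(B), P(B) = P(B|A)*P(A) + P(B|not A)*P(not A)
P(B|A)*P(A) = 0.672 * 0.254 = 0.170688
P(B|not A)*P(not A) = 0.123 * 0.746 = 0.091758
P(B) = 0.170688 + 0.091758 = 0.262446
P(A|B) = 0.170688 / 0.262446 ≈ 0.65037379

0.650374


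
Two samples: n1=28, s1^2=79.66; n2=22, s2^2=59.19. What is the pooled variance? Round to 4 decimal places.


sp^2 = ((n1-1)*s1^2 + (n2-1)*s2^2)/(n1+n2-2)
(n1-1)*s1^2 = 27 * 79.66 = 2150.82
(n2-1)*s2^2 = 21 * 59.19 = 1242.99
numerator = 2150.82 + 1242.99 = 3393.81
n1+n2-2 = 48
sp^2 = 3393.81 / 48 = 70.704375

70.7044


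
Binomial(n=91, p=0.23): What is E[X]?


E[X] = n*p = 91 * 0.23 = 20.93

20.93


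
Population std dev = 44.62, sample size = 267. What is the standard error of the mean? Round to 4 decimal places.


SE = sigma / sqrt(n)
sqrt(267) ≈ 16.340135
SE = 44.62 / 16.340135 ≈ 2.730700

2.7307


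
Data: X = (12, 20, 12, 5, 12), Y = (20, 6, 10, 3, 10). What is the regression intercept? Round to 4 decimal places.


a = ybar - b*xbar, where b = sum((xi-xbar)(yi-ybar)) / sum((xi-xbar)^2)
n = 5, xbar = 61/5 = 12.2, ybar = 49/5 = 9.8
Sxy = sum((xi-xbar)(yi-ybar)) = 17.2
Sxx = sum((xi-xbar)^2) = 112.8
b = Sxy / Sxx = 43/282 ≈ 0.152482
a = 9.8 - 0.152482 * 12.2 = 2239/282 ≈ 7.939716

7.9397


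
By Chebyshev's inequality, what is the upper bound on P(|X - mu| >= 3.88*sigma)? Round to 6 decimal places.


P <= 1/k^2
k^2 = 3.88^2 = 15.0544
1/k^2 = 1 / 15.0544 = 625/9409 ≈ 0.06642576

0.066426


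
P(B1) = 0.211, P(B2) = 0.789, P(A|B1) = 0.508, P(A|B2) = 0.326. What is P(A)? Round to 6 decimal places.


P(A) = P(A|B1)*P(B1) + P(A|B2)*P(B2)
P(A|B1)*P(B1) = 0.508 * 0.211 = 0.107188
P(A|B2)*P(B2) = 0.326 * 0.789 = 0.257214
P(A) = 0.107188 + 0.257214 = 0.364402

0.364402


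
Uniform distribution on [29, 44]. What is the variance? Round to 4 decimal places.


Var = (b-a)^2 / 12
(b-a)^2 = (44 - 29)^2 = 225
Var = 225/12 = 18.75

18.7500


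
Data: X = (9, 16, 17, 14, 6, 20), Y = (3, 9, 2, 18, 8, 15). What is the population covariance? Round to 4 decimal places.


Cov = (1/n)*sum((xi-xbar)(yi-ybar))
n = 6, xbar = 82/6 = 41/3 ≈ 13.666667, ybar = 55/6 ≈ 9.166667
sum((xi-xbar)(yi-ybar)) = 160/3 ≈ 53.333333
Cov = 53.333333 / 6 = 80/9 ≈ 8.888889

8.8889


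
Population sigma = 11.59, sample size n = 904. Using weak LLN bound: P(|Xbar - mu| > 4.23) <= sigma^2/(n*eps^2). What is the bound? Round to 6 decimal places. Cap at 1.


bound = min(1, sigma^2/(n*eps^2))
sigma^2 = 11.59^2 = 134.3281
n*eps^2 = 904 * 4.23^2 = 904 * 17.8929 = 16175.1816
sigma^2/(n*eps^2) = 134.3281 / 16175.1816 ≈ 0.00830458

0.008305


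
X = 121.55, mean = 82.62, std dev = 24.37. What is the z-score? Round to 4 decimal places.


z = (X - mu) / sigma
X - mu = 121.55 - 82.62 = 38.93
z = 38.93 / 24.37 = 3893/2437 ≈ 1.597456

1.5975


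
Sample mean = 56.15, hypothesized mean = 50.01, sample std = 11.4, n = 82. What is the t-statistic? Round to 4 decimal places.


t = (xbar - mu0) / (s/sqrt(n))
xbar - mu0 = 56.15 - 50.01 = 6.14
sqrt(82) ≈ 9.05538514
s/sqrt(n) = 11.4 / 9.05538514 ≈ 1.25891940
t = 6.14 / 1.25891940 ≈ 4.877199

4.8772


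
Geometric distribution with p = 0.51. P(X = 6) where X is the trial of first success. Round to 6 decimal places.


P = (1-p)^(k-1) * p
(1-p)^(k-1) = 0.49^5 ≈ 0.02824752
P = 0.02824752 * 0.51 ≈ 0.01440624

0.014406


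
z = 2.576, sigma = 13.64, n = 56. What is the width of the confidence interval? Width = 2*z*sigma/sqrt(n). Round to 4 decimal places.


width = 2*z*sigma/sqrt(n)
2*z*sigma = 2 * 2.576 * 13.64 = 70.27328
sqrt(56) ≈ 7.483315
width = 70.27328 / 7.483315 ≈ 9.390662

9.3907


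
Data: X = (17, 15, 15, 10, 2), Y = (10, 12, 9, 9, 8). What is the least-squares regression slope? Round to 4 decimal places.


b = sum((xi-xbar)(yi-ybar)) / sum((xi-xbar)^2)
n = 5, xbar = 59/5 = 11.8, ybar = 48/5 = 9.6
Sxy = sum((xi-xbar)(yi-ybar)) = 24.6
Sxx = sum((xi-xbar)^2) = 146.8
b = Sxy / Sxx = 123/734 ≈ 0.167575

0.1676


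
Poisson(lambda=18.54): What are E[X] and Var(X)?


E[X] = Var(X) = lambda = 18.54

18.54, 18.54


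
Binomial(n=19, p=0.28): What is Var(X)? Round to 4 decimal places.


Var = n*p*(1-p) = 19 * 0.28 * 0.72 = 3.8304

3.8304


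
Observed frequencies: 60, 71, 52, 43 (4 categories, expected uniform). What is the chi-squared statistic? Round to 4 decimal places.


chi2 = sum((O-E)^2/E), E = total/4
total = 226, E = 226/4 = 56.5
(60 - 56.5)^2 / 56.5 = 12.25 / 56.5 = 49/226 ≈ 0.216814
(71 - 56.5)^2 / 56.5 = 210.25 / 56.5 = 841/226 ≈ 3.721239
(52 - 56.5)^2 / 56.5 = 20.25 / 56.5 = 81/226 ≈ 0.358407
(43 - 56.5)^2 / 56.5 = 182.25 / 56.5 = 729/226 ≈ 3.225664
chi2 = 850/113 ≈ 7.522124

7.5221


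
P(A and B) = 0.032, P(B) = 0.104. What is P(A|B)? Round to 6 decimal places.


P(A|B) = P(A and B) / P(B) = 0.032 / 0.104 = 4/13 ≈ 0.30769231

0.307692


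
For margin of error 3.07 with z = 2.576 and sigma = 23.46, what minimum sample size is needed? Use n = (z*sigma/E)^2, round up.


z*sigma/E = 2.576 * 23.46 / 3.07 ≈ 19.685003
(z*sigma/E)^2 ≈ 387.499353
round up: n = 388

388


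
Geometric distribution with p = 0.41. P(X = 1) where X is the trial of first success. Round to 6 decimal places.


P = (1-p)^(k-1) * p
(1-p)^(k-1) = 0.59^0 = 1
P = 1 * 0.41 = 0.41

0.410000


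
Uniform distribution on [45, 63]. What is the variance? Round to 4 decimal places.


Var = (b-a)^2 / 12
(b-a)^2 = (63 - 45)^2 = 324
Var = 324/12 = 27

27.0000


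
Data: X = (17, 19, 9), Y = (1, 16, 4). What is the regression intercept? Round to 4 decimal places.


a = ybar - b*xbar, where b = sum((xi-xbar)(yi-ybar)) / sum((xi-xbar)^2)
n = 3, xbar = 45/3 = 15, ybar = 21/3 = 7
Sxy = sum((xi-xbar)(yi-ybar)) = 42
Sxx = sum((xi-xbar)^2) = 56
b = Sxy / Sxx = 0.75
a = 7 - 0.75 * 15 = -4.25

-4.2500


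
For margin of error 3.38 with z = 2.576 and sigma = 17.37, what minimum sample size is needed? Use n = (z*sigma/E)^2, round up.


z*sigma/E = 2.576 * 17.37 / 3.38 ≈ 13.238201
(z*sigma/E)^2 ≈ 175.249971
round up: n = 176

176


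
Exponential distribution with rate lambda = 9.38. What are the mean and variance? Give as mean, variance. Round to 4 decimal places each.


mean = 1/lam, var = 1/lam^2
mean = 1 / 9.38 = 50/469 ≈ 0.106610
lam^2 = 9.38^2 = 87.9844
var = 1 / 87.9844 ≈ 0.011366

0.1066, 0.0114


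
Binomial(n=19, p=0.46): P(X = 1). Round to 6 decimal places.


P = C(n,k) * p^k * (1-p)^(n-k)
C(19,1) = 19
p^k = 0.46^1 = 0.46
(1-p)^(n-k) = 0.54^18 ≈ 0.00001524360
P = 19 * 0.46 * 0.00001524360 ≈ 0.000133

0.000133


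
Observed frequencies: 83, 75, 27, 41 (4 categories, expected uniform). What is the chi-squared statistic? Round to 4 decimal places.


chi2 = sum((O-E)^2/E), E = total/4
total = 226, E = 226/4 = 56.5
(83 - 56.5)^2 / 56.5 = 702.25 / 56.5 = 2809/226 ≈ 12.429204
(75 - 56.5)^2 / 56.5 = 342.25 / 56.5 = 1369/226 ≈ 6.057522
(27 - 56.5)^2 / 56.5 = 870.25 / 56.5 = 3481/226 ≈ 15.402655
(41 - 56.5)^2 / 56.5 = 240.25 / 56.5 = 961/226 ≈ 4.252212
chi2 = 4310/113 ≈ 38.141593

38.1416


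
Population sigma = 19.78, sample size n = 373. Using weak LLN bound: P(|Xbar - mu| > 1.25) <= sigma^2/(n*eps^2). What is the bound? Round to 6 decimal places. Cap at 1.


bound = min(1, sigma^2/(n*eps^2))
sigma^2 = 19.78^2 = 391.2484
n*eps^2 = 373 * 1.25^2 = 373 * 1.5625 = 582.8125
sigma^2/(n*eps^2) = 391.2484 / 582.8125 ≈ 0.67131093

0.671311


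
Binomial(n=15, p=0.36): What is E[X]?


E[X] = n*p = 15 * 0.36 = 5.4

5.4


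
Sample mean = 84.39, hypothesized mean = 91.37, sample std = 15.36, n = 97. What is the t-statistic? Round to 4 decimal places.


t = (xbar - mu0) / (s/sqrt(n))
xbar - mu0 = 84.39 - 91.37 = -6.98
sqrt(97) ≈ 9.84885780
s/sqrt(n) = 15.36 / 9.84885780 ≈ 1.55957171
t = -6.98 / 1.55957171 ≈ -4.475588

-4.4756


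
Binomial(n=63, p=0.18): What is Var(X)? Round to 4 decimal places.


Var = n*p*(1-p) = 63 * 0.18 * 0.82 = 9.2988

9.2988


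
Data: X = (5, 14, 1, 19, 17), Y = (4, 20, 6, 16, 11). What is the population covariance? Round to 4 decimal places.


Cov = (1/n)*sum((xi-xbar)(yi-ybar))
n = 5, xbar = 56/5 = 11.2, ybar = 57/5 = 11.4
sum((xi-xbar)(yi-ybar)) = 158.6
Cov = 158.6 / 5 = 31.72

31.7200


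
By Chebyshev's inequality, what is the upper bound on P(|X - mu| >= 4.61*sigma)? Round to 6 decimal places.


P <= 1/k^2
k^2 = 4.61^2 = 21.2521
1/k^2 = 1 / 21.2521 ≈ 0.04705417

0.047054


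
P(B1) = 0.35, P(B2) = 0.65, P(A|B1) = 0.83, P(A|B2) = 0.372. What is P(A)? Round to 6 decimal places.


P(A) = P(A|B1)*P(B1) + P(A|B2)*P(B2)
P(A|B1)*P(B1) = 0.83 * 0.35 = 0.2905
P(A|B2)*P(B2) = 0.372 * 0.65 = 0.2418
P(A) = 0.2905 + 0.2418 = 0.5323

0.532300


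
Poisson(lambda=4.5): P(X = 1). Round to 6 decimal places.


P = e^(-lam) * lam^k / k!
e^(-4.5) ≈ 0.01110900
lam^k = 4.5^1 = 4.5
k! = 1! = 1
P = 0.01110900 * 4.5 / 1 ≈ 0.049990

0.049990


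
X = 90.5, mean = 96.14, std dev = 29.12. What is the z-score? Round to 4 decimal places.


z = (X - mu) / sigma
X - mu = 90.5 - 96.14 = -5.64
z = -5.64 / 29.12 = -141/728 ≈ -0.193681

-0.1937


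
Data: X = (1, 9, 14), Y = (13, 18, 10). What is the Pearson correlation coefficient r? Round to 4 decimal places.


r = sum((xi-xbar)(yi-ybar)) / sqrt(sum((xi-xbar)^2) * sum((yi-ybar)^2))
n = 3, xbar = 24/3 = 8, ybar = 41/3 ≈ 13.666667
Sxy = sum((xi-xbar)(yi-ybar)) = -13
Sxx = sum((xi-xbar)^2) = 86
Syy = sum((yi-ybar)^2) = 98/3 ≈ 32.666667
sqrt(Sxx*Syy) ≈ 53.003145
r = Sxy / sqrt(Sxx*Syy) = -13 / 53.003145 ≈ -0.245268

-0.2453


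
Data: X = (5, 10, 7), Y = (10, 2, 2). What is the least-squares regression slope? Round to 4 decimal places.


b = sum((xi-xbar)(yi-ybar)) / sum((xi-xbar)^2)
n = 3, xbar = 22/3 ≈ 7.333333, ybar = 14/3 ≈ 4.666667
Sxy = sum((xi-xbar)(yi-ybar)) = -56/3 ≈ -18.666667
Sxx = sum((xi-xbar)^2) = 38/3 ≈ 12.666667
b = Sxy / Sxx = -28/19 ≈ -1.473684

-1.4737


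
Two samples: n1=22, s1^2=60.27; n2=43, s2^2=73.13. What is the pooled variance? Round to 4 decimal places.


sp^2 = ((n1-1)*s1^2 + (n2-1)*s2^2)/(n1+n2-2)
(n1-1)*s1^2 = 21 * 60.27 = 1265.67
(n2-1)*s2^2 = 42 * 73.13 = 3071.46
numerator = 1265.67 + 3071.46 = 4337.13
n1+n2-2 = 63
sp^2 = 4337.13 / 63 = 20653/300 ≈ 68.843333

68.8433


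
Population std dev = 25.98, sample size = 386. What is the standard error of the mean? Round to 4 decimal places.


SE = sigma / sqrt(n)
sqrt(386) ≈ 19.646883
SE = 25.98 / 19.646883 ≈ 1.322347

1.3223


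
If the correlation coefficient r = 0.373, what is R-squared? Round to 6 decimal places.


R^2 = r^2 = (0.373)^2 = 0.139129

0.139129


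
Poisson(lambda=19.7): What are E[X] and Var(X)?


E[X] = Var(X) = lambda = 19.7

19.7, 19.7


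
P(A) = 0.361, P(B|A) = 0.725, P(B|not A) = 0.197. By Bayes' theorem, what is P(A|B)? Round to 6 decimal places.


P(A|B) = P(B|A)*P(A) / P(B), P(B) = P(B|A)*P(A) + P(B|not A)*P(not A)
P(B|A)*P(A) = 0.725 * 0.361 = 0.261725
P(B|not A)*P(not A) = 0.197 * 0.639 = 0.125883
P(B) = 0.261725 + 0.125883 = 0.387608
P(A|B) = 0.261725 / 0.387608 ≈ 0.67523116

0.675231


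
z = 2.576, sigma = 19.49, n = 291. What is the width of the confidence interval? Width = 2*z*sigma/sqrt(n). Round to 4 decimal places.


width = 2*z*sigma/sqrt(n)
2*z*sigma = 2 * 2.576 * 19.49 = 100.41248
sqrt(291) ≈ 17.058722
width = 100.41248 / 17.058722 ≈ 5.886284

5.8863


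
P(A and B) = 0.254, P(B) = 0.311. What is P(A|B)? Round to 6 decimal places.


P(A|B) = P(A and B) / P(B) = 0.254 / 0.311 = 254/311 ≈ 0.81672026

0.816720


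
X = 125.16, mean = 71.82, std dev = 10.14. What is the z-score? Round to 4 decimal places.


z = (X - mu) / sigma
X - mu = 125.16 - 71.82 = 53.34
z = 53.34 / 10.14 = 889/169 ≈ 5.260355

5.2604


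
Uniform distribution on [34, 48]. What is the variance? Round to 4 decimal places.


Var = (b-a)^2 / 12
(b-a)^2 = (48 - 34)^2 = 196
Var = 196/12 ≈ 16.333333

16.3333


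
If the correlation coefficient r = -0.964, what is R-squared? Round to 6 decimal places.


R^2 = r^2 = (-0.964)^2 = 0.929296

0.929296


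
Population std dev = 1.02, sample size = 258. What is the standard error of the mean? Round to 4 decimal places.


SE = sigma / sqrt(n)
sqrt(258) ≈ 16.062378
SE = 1.02 / 16.062378 ≈ 0.063502

0.0635


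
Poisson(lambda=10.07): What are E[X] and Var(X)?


E[X] = Var(X) = lambda = 10.07

10.07, 10.07


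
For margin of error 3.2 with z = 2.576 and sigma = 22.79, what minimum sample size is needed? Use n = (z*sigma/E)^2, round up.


z*sigma/E = 2.576 * 22.79 / 3.2 = 18.34595
(z*sigma/E)^2 ≈ 336.573881
round up: n = 337

337


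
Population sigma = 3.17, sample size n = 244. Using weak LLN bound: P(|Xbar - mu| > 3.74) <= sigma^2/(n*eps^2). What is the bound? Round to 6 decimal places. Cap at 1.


bound = min(1, sigma^2/(n*eps^2))
sigma^2 = 3.17^2 = 10.0489
n*eps^2 = 244 * 3.74^2 = 244 * 13.9876 = 3412.9744
sigma^2/(n*eps^2) = 10.0489 / 3412.9744 ≈ 0.00294432

0.002944


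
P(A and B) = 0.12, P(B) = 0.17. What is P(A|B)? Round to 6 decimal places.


P(A|B) = P(A and B) / P(B) = 0.12 / 0.17 = 12/17 ≈ 0.70588235

0.705882


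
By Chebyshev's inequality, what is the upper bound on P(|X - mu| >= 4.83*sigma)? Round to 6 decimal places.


P <= 1/k^2
k^2 = 4.83^2 = 23.3289
1/k^2 = 1 / 23.3289 ≈ 0.04286529

0.042865


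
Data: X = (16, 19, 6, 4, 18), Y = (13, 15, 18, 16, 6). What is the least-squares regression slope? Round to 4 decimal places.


b = sum((xi-xbar)(yi-ybar)) / sum((xi-xbar)^2)
n = 5, xbar = 63/5 = 12.6, ybar = 68/5 = 13.6
Sxy = sum((xi-xbar)(yi-ybar)) = -83.8
Sxx = sum((xi-xbar)^2) = 199.2
b = Sxy / Sxx = -419/996 ≈ -0.420683

-0.4207


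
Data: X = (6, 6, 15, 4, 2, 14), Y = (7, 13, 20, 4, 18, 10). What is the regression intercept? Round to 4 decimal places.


a = ybar - b*xbar, where b = sum((xi-xbar)(yi-ybar)) / sum((xi-xbar)^2)
n = 6, xbar = 47/6 ≈ 7.833333, ybar = 72/6 = 12
Sxy = sum((xi-xbar)(yi-ybar)) = 48
Sxx = sum((xi-xbar)^2) = 869/6 ≈ 144.833333
b = Sxy / Sxx = 288/869 ≈ 0.331415
a = 12 - 0.331415 * 7.833333 = 8172/869 ≈ 9.403913

9.4039


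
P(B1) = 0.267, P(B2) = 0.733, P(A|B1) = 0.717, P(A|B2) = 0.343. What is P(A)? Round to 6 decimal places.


P(A) = P(A|B1)*P(B1) + P(A|B2)*P(B2)
P(A|B1)*P(B1) = 0.717 * 0.267 = 0.191439
P(A|B2)*P(B2) = 0.343 * 0.733 = 0.251419
P(A) = 0.191439 + 0.251419 = 0.442858

0.442858


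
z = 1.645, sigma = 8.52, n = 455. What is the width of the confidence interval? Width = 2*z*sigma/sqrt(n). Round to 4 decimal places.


width = 2*z*sigma/sqrt(n)
2*z*sigma = 2 * 1.645 * 8.52 = 28.0308
sqrt(455) ≈ 21.330729
width = 28.0308 / 21.330729 ≈ 1.314104

1.3141


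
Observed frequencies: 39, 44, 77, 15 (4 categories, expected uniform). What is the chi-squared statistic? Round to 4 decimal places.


chi2 = sum((O-E)^2/E), E = total/4
total = 175, E = 175/4 = 43.75
(39 - 43.75)^2 / 43.75 = 22.5625 / 43.75 = 361/700 ≈ 0.515714
(44 - 43.75)^2 / 43.75 = 0.0625 / 43.75 = 1/700 ≈ 0.001429
(77 - 43.75)^2 / 43.75 = 1105.5625 / 43.75 = 25.27
(15 - 43.75)^2 / 43.75 = 826.5625 / 43.75 = 529/28 ≈ 18.892857
chi2 = 44.68

44.6800


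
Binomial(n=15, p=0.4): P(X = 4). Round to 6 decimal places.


P = C(n,k) * p^k * (1-p)^(n-k)
C(15,4) = 1365
p^k = 0.4^4 = 0.0256
(1-p)^(n-k) = 0.6^11 ≈ 0.003627971
P = 1365 * 0.0256 * 0.003627971 ≈ 0.126776

0.126776


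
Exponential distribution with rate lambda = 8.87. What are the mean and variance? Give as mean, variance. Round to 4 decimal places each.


mean = 1/lam, var = 1/lam^2
mean = 1 / 8.87 = 100/887 ≈ 0.112740
lam^2 = 8.87^2 = 78.6769
var = 1 / 78.6769 ≈ 0.012710

0.1127, 0.0127


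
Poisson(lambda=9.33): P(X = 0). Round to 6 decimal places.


P = e^(-lam) * lam^k / k!
e^(-9.33) ≈ 0.00008872224
lam^k = 9.33^0 = 1
k! = 0! = 1
P = 0.00008872224 * 1 / 1 ≈ 0.000089

0.000089


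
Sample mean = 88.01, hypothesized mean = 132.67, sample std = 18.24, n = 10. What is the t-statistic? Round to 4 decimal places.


t = (xbar - mu0) / (s/sqrt(n))
xbar - mu0 = 88.01 - 132.67 = -44.66
sqrt(10) ≈ 3.16227766
s/sqrt(n) = 18.24 / 3.16227766 ≈ 5.76799445
t = -44.66 / 5.76799445 ≈ -7.742726

-7.7427


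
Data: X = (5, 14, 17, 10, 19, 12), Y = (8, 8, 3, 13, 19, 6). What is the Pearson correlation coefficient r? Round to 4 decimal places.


r = sum((xi-xbar)(yi-ybar)) / sqrt(sum((xi-xbar)^2) * sum((yi-ybar)^2))
n = 6, xbar = 77/6 ≈ 12.833333, ybar = 57/6 = 9.5
Sxy = sum((xi-xbar)(yi-ybar)) = 34.5
Sxx = sum((xi-xbar)^2) = 761/6 ≈ 126.833333
Syy = sum((yi-ybar)^2) = 161.5
sqrt(Sxx*Syy) ≈ 143.120870
r = Sxy / sqrt(Sxx*Syy) = 34.5 / 143.120870 ≈ 0.241055

0.2411


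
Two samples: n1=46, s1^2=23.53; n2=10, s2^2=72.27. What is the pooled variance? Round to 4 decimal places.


sp^2 = ((n1-1)*s1^2 + (n2-1)*s2^2)/(n1+n2-2)
(n1-1)*s1^2 = 45 * 23.53 = 1058.85
(n2-1)*s2^2 = 9 * 72.27 = 650.43
numerator = 1058.85 + 650.43 = 1709.28
n1+n2-2 = 54
sp^2 = 1709.28 / 54 = 2374/75 ≈ 31.653333

31.6533


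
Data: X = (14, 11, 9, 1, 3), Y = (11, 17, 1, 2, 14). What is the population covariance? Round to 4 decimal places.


Cov = (1/n)*sum((xi-xbar)(yi-ybar))
n = 5, xbar = 38/5 = 7.6, ybar = 45/5 = 9
sum((xi-xbar)(yi-ybar)) = 52
Cov = 52 / 5 = 10.4

10.4000


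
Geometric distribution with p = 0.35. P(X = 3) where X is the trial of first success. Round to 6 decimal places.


P = (1-p)^(k-1) * p
(1-p)^(k-1) = 0.65^2 = 0.4225
P = 0.4225 * 0.35 = 0.147875

0.147875


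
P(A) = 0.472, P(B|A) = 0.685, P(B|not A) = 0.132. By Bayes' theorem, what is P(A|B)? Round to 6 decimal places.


P(A|B) = P(B|A)*P(A) / P(B), P(B) = P(B|A)*P(A) + P(B|not A)*P(not A)
P(B|A)*P(A) = 0.685 * 0.472 = 0.32332
P(B|not A)*P(not A) = 0.132 * 0.528 = 0.069696
P(B) = 0.32332 + 0.069696 = 0.393016
P(A|B) = 0.32332 / 0.393016 ≈ 0.82266371

0.822664


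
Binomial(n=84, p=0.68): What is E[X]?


E[X] = n*p = 84 * 0.68 = 57.12

57.12


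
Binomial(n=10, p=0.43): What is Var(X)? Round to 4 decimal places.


Var = n*p*(1-p) = 10 * 0.43 * 0.57 = 2.451

2.4510


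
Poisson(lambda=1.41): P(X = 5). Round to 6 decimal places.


P = e^(-lam) * lam^k / k!
e^(-1.41) ≈ 0.2441433
lam^k = 1.41^5 ≈ 5.573084
k! = 5! = 120
P = 0.2441433 * 5.573084 / 120 ≈ 0.011339

0.011339


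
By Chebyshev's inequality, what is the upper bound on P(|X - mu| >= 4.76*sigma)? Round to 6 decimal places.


P <= 1/k^2
k^2 = 4.76^2 = 22.6576
1/k^2 = 1 / 22.6576 ≈ 0.04413530

0.044135


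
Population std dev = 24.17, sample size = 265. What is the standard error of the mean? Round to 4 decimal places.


SE = sigma / sqrt(n)
sqrt(265) ≈ 16.278821
SE = 24.17 / 16.278821 ≈ 1.484751

1.4848


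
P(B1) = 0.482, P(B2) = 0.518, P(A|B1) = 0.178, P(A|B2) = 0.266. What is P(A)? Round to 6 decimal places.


P(A) = P(A|B1)*P(B1) + P(A|B2)*P(B2)
P(A|B1)*P(B1) = 0.178 * 0.482 = 0.085796
P(A|B2)*P(B2) = 0.266 * 0.518 = 0.137788
P(A) = 0.085796 + 0.137788 = 0.223584

0.223584


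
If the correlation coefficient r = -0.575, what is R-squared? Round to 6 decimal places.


R^2 = r^2 = (-0.575)^2 = 0.330625

0.330625


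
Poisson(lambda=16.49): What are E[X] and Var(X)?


E[X] = Var(X) = lambda = 16.49

16.49, 16.49


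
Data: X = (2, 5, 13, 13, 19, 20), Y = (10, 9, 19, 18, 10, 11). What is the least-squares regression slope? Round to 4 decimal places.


b = sum((xi-xbar)(yi-ybar)) / sum((xi-xbar)^2)
n = 6, xbar = 72/6 = 12, ybar = 77/6 ≈ 12.833333
Sxy = sum((xi-xbar)(yi-ybar)) = 32
Sxx = sum((xi-xbar)^2) = 264
b = Sxy / Sxx = 4/33 ≈ 0.121212

0.1212


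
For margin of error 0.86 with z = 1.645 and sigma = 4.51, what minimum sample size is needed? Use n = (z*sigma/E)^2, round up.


z*sigma/E = 1.645 * 4.51 / 0.86 ≈ 8.626686
(z*sigma/E)^2 ≈ 74.419712
round up: n = 75

75


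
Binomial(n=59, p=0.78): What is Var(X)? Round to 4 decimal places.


Var = n*p*(1-p) = 59 * 0.78 * 0.22 = 10.1244

10.1244


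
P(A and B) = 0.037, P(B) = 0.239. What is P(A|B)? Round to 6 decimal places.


P(A|B) = P(A and B) / P(B) = 0.037 / 0.239 = 37/239 ≈ 0.15481172

0.154812


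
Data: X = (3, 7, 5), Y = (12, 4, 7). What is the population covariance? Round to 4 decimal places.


Cov = (1/n)*sum((xi-xbar)(yi-ybar))
n = 3, xbar = 15/3 = 5, ybar = 23/3 ≈ 7.666667
sum((xi-xbar)(yi-ybar)) = -16
Cov = -16 / 3 = -16/3 ≈ -5.333333

-5.3333


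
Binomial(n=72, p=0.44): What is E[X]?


E[X] = n*p = 72 * 0.44 = 31.68

31.68


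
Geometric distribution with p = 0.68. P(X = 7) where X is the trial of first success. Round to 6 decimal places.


P = (1-p)^(k-1) * p
(1-p)^(k-1) = 0.32^6 ≈ 0.001073742
P = 0.001073742 * 0.68 ≈ 0.0007301444

0.000730


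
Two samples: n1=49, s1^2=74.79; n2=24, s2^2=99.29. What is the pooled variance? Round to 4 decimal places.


sp^2 = ((n1-1)*s1^2 + (n2-1)*s2^2)/(n1+n2-2)
(n1-1)*s1^2 = 48 * 74.79 = 3589.92
(n2-1)*s2^2 = 23 * 99.29 = 2283.67
numerator = 3589.92 + 2283.67 = 5873.59
n1+n2-2 = 71
sp^2 = 5873.59 / 71 = 587359/7100 ≈ 82.726620

82.7266
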